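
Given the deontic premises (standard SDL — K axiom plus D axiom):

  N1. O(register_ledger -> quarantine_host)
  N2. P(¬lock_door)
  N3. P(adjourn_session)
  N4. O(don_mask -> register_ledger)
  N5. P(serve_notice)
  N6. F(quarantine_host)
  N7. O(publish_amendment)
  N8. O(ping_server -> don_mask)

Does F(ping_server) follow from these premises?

Yes

Premise 6 is F(quarantine_host), i.e. O(¬quarantine_host).
Premise 1 is O(register_ledger -> quarantine_host); contrapositively O(¬quarantine_host -> ¬register_ledger). Since O(¬quarantine_host) holds, K gives O(¬register_ledger).
Premise 4 is O(don_mask -> register_ledger); contrapositively O(¬register_ledger -> ¬don_mask). Since O(¬register_ledger) holds, K gives O(¬don_mask).
Premise 8 is O(ping_server -> don_mask); contrapositively O(¬don_mask -> ¬ping_server). Since O(¬don_mask) holds, K gives O(¬ping_server).
Premises 2, 3, 5, 7 do not contribute to this derivation.
So O(¬ping_server) holds, i.e. F(ping_server). The claim follows.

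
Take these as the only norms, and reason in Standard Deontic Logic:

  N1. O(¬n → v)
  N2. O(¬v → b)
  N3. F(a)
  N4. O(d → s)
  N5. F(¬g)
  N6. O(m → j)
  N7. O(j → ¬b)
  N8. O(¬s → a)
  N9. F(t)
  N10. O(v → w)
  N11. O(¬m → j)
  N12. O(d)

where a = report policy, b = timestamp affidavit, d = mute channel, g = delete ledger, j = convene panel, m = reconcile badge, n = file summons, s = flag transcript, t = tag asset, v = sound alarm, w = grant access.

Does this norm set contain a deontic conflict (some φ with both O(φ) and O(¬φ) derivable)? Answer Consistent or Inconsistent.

Consistent

Premise 8 is O(¬s → a), but O(¬s) is not derivable from the premises, so it does not yield O(a).
So O(a) is not derivable, and the apparent clash with O(¬a) does not arise.
A world satisfying every obligation exists (e.g. a=false, b=false, d=true, g=true, j=true, m=false, n=false, s=true, t=false, v=true, w=true); no atom is both obligatory and forbidden, so the set is consistent.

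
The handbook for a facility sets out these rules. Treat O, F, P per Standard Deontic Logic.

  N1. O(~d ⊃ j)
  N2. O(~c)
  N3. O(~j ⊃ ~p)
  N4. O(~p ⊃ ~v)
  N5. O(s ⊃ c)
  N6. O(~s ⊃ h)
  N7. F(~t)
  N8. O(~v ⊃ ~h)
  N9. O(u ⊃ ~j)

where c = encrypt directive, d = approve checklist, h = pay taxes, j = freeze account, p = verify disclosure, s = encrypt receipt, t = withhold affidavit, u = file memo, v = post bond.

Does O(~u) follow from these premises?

Yes

Premise 2 states O(~c) outright.
The contrapositive of premise 5 (O(s ⊃ c)) is O(~c ⊃ ~s), and O(~c) is already established, so O(~s).
With premise 6, O(~s ⊃ h), the K-axiom yields O(h).
Premise 8, O(~v ⊃ ~h), contraposes to O(h ⊃ v); with O(h) we get O(v).
Premise 4 is O(~p ⊃ ~v); contrapositively O(v ⊃ p). Since O(v) holds, K gives O(p).
Premise 3 is O(~j ⊃ ~p); contrapositively O(p ⊃ j). Since O(p) holds, K gives O(j).
Premise 9 is O(u ⊃ ~j); contrapositively O(j ⊃ ~u). Since O(j) holds, K gives O(~u).
Premises 1, 7 do not contribute to this derivation.
So O(~u) follows.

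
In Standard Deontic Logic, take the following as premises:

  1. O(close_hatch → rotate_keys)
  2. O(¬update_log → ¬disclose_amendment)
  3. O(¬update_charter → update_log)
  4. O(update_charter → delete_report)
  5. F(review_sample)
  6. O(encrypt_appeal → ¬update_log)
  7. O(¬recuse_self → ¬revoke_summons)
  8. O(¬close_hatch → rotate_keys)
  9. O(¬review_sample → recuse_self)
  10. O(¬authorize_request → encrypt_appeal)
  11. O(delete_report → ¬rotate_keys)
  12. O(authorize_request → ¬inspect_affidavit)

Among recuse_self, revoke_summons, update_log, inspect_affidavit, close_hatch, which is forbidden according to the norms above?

inspect_affidavit

Premises 1 and 8 cover both cases: O(close_hatch → rotate_keys) and O(¬close_hatch → rotate_keys). Since close_hatch ∨ ¬close_hatch is a tautology, O(rotate_keys) follows.
Premise 11, O(delete_report → ¬rotate_keys), contraposes to O(rotate_keys → ¬delete_report); with O(rotate_keys) we get O(¬delete_report).
Premise 4, O(update_charter → delete_report), contraposes to O(¬delete_report → ¬update_charter); with O(¬delete_report) we get O(¬update_charter).
Premise 3 is O(¬update_charter → update_log); since O(¬update_charter), deontic closure gives O(update_log).
Premise 6 is O(encrypt_appeal → ¬update_log); contrapositively O(update_log → ¬encrypt_appeal). Since O(update_log) holds, K gives O(¬encrypt_appeal).
Premise 10 is O(¬authorize_request → encrypt_appeal); contrapositively O(¬encrypt_appeal → authorize_request). Since O(¬encrypt_appeal) holds, K gives O(authorize_request).
Applying K to premise 12 (O(authorize_request → ¬inspect_affidavit)) and O(authorize_request) yields O(¬inspect_affidavit).
So O(¬inspect_affidavit) holds, i.e. inspect_affidavit is forbidden. None of the other listed options is forbidden under the premises.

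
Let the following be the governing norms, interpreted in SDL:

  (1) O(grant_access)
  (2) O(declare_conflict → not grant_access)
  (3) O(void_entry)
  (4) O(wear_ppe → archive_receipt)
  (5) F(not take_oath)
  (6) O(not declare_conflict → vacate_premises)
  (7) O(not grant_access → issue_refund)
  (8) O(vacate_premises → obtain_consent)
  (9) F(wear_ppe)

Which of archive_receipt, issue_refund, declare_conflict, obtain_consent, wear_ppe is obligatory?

Premise 1 states O(grant_access) outright.
Premise 2, O(declare_conflict → not grant_access), contraposes to O(grant_access → not declare_conflict); with O(grant_access) we get O(not declare_conflict).
Applying K to premise 6 (O(not declare_conflict → vacate_premises)) and O(not declare_conflict) yields O(vacate_premises).
With premise 8, O(vacate_premises → obtain_consent), the K-axiom yields O(obtain_consent).
So O(obtain_consent) holds — obtain_consent is obligatory. None of the other listed options is made obligatory by any chain of premises.

obtain_consent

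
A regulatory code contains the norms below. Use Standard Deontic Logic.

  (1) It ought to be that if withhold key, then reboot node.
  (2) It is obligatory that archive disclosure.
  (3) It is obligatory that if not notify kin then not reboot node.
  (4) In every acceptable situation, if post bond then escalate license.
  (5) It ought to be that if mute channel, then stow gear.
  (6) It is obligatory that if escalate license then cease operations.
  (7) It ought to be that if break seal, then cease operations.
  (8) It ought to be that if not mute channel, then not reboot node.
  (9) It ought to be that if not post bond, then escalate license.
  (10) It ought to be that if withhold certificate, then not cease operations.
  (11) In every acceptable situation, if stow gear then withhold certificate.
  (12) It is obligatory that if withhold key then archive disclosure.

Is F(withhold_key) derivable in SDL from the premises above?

Premises 4 and 9 cover both cases: O(post_bond → escalate_license) and O(¬post_bond → escalate_license). Since post_bond ∨ ¬post_bond is a tautology, O(escalate_license) follows.
From O(escalate_license) and premise 6, O(escalate_license → cease_operations), we obtain O(cease_operations).
Premise 10, O(withhold_certificate → ¬cease_operations), contraposes to O(cease_operations → ¬withhold_certificate); with O(cease_operations) we get O(¬withhold_certificate).
The contrapositive of premise 11 (O(stow_gear → withhold_certificate)) is O(¬withhold_certificate → ¬stow_gear), and O(¬withhold_certificate) is already established, so O(¬stow_gear).
Premise 5 is O(mute_channel → stow_gear); contrapositively O(¬stow_gear → ¬mute_channel). Since O(¬stow_gear) holds, K gives O(¬mute_channel).
Premise 8 is O(¬mute_channel → ¬reboot_node); since O(¬mute_channel), deontic closure gives O(¬reboot_node).
Premise 1 is O(withhold_key → reboot_node); contrapositively O(¬reboot_node → ¬withhold_key). Since O(¬reboot_node) holds, K gives O(¬withhold_key).
Premises 2, 3, 7, 12 do not contribute to this derivation.
So O(¬withhold_key) holds, i.e. F(withhold_key). The claim follows.

Yes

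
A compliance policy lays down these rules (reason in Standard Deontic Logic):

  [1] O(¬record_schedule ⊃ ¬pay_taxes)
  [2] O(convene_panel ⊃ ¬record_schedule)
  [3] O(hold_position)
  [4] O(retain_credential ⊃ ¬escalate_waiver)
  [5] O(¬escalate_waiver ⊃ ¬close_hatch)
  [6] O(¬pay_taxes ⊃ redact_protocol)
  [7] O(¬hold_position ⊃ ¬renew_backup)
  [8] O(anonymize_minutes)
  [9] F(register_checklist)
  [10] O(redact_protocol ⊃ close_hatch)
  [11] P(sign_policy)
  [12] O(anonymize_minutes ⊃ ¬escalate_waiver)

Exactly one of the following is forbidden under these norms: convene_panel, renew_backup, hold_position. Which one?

Premise 8 states O(anonymize_minutes) outright.
Applying K to premise 12 (O(anonymize_minutes ⊃ ¬escalate_waiver)) and O(anonymize_minutes) yields O(¬escalate_waiver).
Applying K to premise 5 (O(¬escalate_waiver ⊃ ¬close_hatch)) and O(¬escalate_waiver) yields O(¬close_hatch).
Premise 10 is O(redact_protocol ⊃ close_hatch); contrapositively O(¬close_hatch ⊃ ¬redact_protocol). Since O(¬close_hatch) holds, K gives O(¬redact_protocol).
Premise 6 is O(¬pay_taxes ⊃ redact_protocol); contrapositively O(¬redact_protocol ⊃ pay_taxes). Since O(¬redact_protocol) holds, K gives O(pay_taxes).
Premise 1 is O(¬record_schedule ⊃ ¬pay_taxes); contrapositively O(pay_taxes ⊃ record_schedule). Since O(pay_taxes) holds, K gives O(record_schedule).
Premise 2 is O(convene_panel ⊃ ¬record_schedule); contrapositively O(record_schedule ⊃ ¬convene_panel). Since O(record_schedule) holds, K gives O(¬convene_panel).
So O(¬convene_panel) holds, i.e. convene_panel is forbidden. None of the other listed options is forbidden under the premises.

convene_panel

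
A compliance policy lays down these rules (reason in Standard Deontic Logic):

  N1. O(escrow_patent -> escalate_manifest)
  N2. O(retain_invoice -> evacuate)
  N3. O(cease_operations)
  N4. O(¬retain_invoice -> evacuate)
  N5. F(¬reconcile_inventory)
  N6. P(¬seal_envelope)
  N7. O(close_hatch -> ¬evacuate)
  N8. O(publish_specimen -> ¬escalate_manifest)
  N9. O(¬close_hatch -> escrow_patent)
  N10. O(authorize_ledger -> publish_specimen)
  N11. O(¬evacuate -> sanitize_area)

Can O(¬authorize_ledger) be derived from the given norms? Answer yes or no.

Yes

By case analysis on ¬retain_invoice: premise 4 gives O(¬retain_invoice -> evacuate) and premise 2 gives O(retain_invoice -> evacuate), so O(evacuate) either way.
The contrapositive of premise 7 (O(close_hatch -> ¬evacuate)) is O(evacuate -> ¬close_hatch), and O(evacuate) is already established, so O(¬close_hatch).
With premise 9, O(¬close_hatch -> escrow_patent), the K-axiom yields O(escrow_patent).
Applying K to premise 1 (O(escrow_patent -> escalate_manifest)) and O(escrow_patent) yields O(escalate_manifest).
The contrapositive of premise 8 (O(publish_specimen -> ¬escalate_manifest)) is O(escalate_manifest -> ¬publish_specimen), and O(escalate_manifest) is already established, so O(¬publish_specimen).
The contrapositive of premise 10 (O(authorize_ledger -> publish_specimen)) is O(¬publish_specimen -> ¬authorize_ledger), and O(¬publish_specimen) is already established, so O(¬authorize_ledger).
Premises 3, 5, 6, 11 do not contribute to this derivation.
So O(¬authorize_ledger) follows.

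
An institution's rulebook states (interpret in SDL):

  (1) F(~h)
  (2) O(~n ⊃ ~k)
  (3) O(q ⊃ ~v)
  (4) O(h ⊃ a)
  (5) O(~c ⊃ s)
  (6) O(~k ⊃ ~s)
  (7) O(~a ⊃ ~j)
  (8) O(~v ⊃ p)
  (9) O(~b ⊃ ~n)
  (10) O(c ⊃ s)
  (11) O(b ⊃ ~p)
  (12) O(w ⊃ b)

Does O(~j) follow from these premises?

No

Premise 7 is O(~a ⊃ ~j), but O(~a) is not derivable from the premises, so it does not yield O(~j).
No other premise forces O(~j). An ideal world satisfying every premise can still have ~j false, so O(~j) is not derivable.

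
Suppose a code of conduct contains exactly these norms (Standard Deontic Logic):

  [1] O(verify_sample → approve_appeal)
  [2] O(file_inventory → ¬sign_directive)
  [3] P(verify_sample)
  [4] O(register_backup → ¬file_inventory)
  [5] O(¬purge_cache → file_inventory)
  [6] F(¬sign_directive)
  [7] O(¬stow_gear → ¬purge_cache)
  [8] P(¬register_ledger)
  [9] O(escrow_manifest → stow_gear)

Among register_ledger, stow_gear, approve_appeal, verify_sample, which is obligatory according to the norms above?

Premise 6, F(¬sign_directive), is equivalent to O(sign_directive).
Premise 2 is O(file_inventory → ¬sign_directive); contrapositively O(sign_directive → ¬file_inventory). Since O(sign_directive) holds, K gives O(¬file_inventory).
The contrapositive of premise 5 (O(¬purge_cache → file_inventory)) is O(¬file_inventory → purge_cache), and O(¬file_inventory) is already established, so O(purge_cache).
Premise 7 is O(¬stow_gear → ¬purge_cache); contrapositively O(purge_cache → stow_gear). Since O(purge_cache) holds, K gives O(stow_gear).
So O(stow_gear) holds — stow_gear is obligatory. None of the other listed options is made obligatory by any chain of premises.

stow_gear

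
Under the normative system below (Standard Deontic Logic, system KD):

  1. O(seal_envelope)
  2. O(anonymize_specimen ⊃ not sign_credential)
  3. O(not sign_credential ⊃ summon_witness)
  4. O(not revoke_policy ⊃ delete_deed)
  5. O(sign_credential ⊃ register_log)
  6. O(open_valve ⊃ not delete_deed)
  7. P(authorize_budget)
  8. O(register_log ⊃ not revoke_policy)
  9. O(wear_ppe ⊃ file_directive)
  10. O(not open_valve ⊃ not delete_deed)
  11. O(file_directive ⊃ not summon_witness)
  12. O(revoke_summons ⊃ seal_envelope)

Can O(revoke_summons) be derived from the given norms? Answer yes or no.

No

Premise 12 is O(revoke_summons ⊃ seal_envelope); even if O(seal_envelope) held, inferring O(revoke_summons) would be affirming the consequent — invalid.
No other premise forces O(revoke_summons). An ideal world satisfying every premise can still have revoke_summons false, so O(revoke_summons) is not derivable.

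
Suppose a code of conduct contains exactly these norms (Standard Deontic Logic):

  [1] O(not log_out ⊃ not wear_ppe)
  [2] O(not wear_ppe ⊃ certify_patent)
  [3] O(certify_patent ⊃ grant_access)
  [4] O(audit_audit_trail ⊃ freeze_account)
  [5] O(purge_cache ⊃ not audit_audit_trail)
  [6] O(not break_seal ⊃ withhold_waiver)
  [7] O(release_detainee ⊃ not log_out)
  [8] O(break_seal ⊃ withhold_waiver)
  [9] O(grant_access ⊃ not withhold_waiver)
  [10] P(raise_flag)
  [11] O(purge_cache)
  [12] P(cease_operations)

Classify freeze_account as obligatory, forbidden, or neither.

Neither

Premise 4 is O(audit_audit_trail ⊃ freeze_account), but O(audit_audit_trail) is not derivable from the premises, so it does not yield O(freeze_account).
No premise or chain of K-axiom applications forces O(freeze_account), and none forces O(not freeze_account). So freeze_account is neither obligatory nor forbidden under these norms.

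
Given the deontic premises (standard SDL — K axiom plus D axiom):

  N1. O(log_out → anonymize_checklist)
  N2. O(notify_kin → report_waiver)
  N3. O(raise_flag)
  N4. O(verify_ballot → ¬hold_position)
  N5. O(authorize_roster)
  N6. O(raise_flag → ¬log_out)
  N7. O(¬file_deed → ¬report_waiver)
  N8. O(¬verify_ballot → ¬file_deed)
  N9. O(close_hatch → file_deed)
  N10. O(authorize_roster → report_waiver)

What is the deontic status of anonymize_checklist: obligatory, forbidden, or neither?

Premise 1 is O(log_out → anonymize_checklist), but O(log_out) is not derivable from the premises, so it does not yield O(anonymize_checklist).
No premise or chain of K-axiom applications forces O(anonymize_checklist), and none forces O(¬anonymize_checklist). So anonymize_checklist is neither obligatory nor forbidden under these norms.

Neither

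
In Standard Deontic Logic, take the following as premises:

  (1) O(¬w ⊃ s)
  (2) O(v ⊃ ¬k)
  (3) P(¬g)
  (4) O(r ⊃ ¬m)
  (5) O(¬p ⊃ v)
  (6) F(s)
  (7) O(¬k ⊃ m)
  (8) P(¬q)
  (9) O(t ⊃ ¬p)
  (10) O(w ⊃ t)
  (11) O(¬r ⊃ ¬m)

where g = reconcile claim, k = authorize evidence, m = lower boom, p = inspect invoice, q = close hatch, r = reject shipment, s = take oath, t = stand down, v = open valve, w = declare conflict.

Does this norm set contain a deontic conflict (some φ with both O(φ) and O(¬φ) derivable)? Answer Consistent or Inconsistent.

Inconsistent

By case analysis on ¬r: premise 11 gives O(¬r ⊃ ¬m) and premise 4 gives O(r ⊃ ¬m), so O(¬m) either way.
Premise 7, O(¬k ⊃ m), contraposes to O(¬m ⊃ k); with O(¬m) we get O(k).
The contrapositive of premise 2 (O(v ⊃ ¬k)) is O(k ⊃ ¬v), and O(k) is already established, so O(¬v).
Premise 5, O(¬p ⊃ v), contraposes to O(¬v ⊃ p); with O(¬v) we get O(p).
Premise 9, O(t ⊃ ¬p), contraposes to O(p ⊃ ¬t); with O(p) we get O(¬t).
Premise 10 is O(w ⊃ t); contrapositively O(¬t ⊃ ¬w). Since O(¬t) holds, K gives O(¬w).
With premise 1, O(¬w ⊃ s), the K-axiom yields O(s).
However, F(s) at premise 6 amounts to O(¬s).
We now have both O(s) and O(¬s) — s is simultaneously obligatory and forbidden, violating the D-axiom.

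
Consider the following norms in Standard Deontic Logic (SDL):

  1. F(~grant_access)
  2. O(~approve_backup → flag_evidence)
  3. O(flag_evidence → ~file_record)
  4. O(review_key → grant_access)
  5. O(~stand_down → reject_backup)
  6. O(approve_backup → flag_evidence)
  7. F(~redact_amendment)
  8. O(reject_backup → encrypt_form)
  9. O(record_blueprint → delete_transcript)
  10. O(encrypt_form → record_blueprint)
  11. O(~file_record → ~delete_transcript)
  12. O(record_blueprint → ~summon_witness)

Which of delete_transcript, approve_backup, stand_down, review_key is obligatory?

Premises 6 and 2 are O(approve_backup → flag_evidence) and O(~approve_backup → flag_evidence); every ideal world satisfies approve_backup or ~approve_backup, so in either case flag_evidence holds — hence O(flag_evidence).
Premise 3 is O(flag_evidence → ~file_record); since O(flag_evidence), deontic closure gives O(~file_record).
Applying K to premise 11 (O(~file_record → ~delete_transcript)) and O(~file_record) yields O(~delete_transcript).
Premise 9 is O(record_blueprint → delete_transcript); contrapositively O(~delete_transcript → ~record_blueprint). Since O(~delete_transcript) holds, K gives O(~record_blueprint).
The contrapositive of premise 10 (O(encrypt_form → record_blueprint)) is O(~record_blueprint → ~encrypt_form), and O(~record_blueprint) is already established, so O(~encrypt_form).
Premise 8 is O(reject_backup → encrypt_form); contrapositively O(~encrypt_form → ~reject_backup). Since O(~encrypt_form) holds, K gives O(~reject_backup).
Premise 5 is O(~stand_down → reject_backup); contrapositively O(~reject_backup → stand_down). Since O(~reject_backup) holds, K gives O(stand_down).
So O(stand_down) holds — stand_down is obligatory. None of the other listed options is made obligatory by any chain of premises.

stand_down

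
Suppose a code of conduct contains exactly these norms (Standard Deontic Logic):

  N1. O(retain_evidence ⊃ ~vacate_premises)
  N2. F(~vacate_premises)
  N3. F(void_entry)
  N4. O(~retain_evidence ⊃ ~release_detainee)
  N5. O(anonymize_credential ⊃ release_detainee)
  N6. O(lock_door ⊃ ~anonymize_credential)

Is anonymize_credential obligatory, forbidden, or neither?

Premise 2 is F(~vacate_premises), i.e. O(vacate_premises).
Premise 1 is O(retain_evidence ⊃ ~vacate_premises); contrapositively O(vacate_premises ⊃ ~retain_evidence). Since O(vacate_premises) holds, K gives O(~retain_evidence).
Premise 4 is O(~retain_evidence ⊃ ~release_detainee); since O(~retain_evidence), deontic closure gives O(~release_detainee).
Premise 5 is O(anonymize_credential ⊃ release_detainee); contrapositively O(~release_detainee ⊃ ~anonymize_credential). Since O(~release_detainee) holds, K gives O(~anonymize_credential).
Premises 3, 6 do not contribute to this derivation.
Thus O(~anonymize_credential), which is F(anonymize_credential): anonymize_credential is forbidden.

Forbidden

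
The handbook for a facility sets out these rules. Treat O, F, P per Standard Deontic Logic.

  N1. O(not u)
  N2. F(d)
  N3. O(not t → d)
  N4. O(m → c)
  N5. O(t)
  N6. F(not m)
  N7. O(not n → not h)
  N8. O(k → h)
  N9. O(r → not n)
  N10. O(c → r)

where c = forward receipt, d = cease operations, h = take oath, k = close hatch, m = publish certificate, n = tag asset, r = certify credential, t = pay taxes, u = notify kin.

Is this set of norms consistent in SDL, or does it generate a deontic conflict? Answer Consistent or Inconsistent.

Premise 3 is O(not t → d), but O(not t) is not derivable from the premises, so it does not yield O(d).
So O(d) is not derivable, and the apparent clash with O(not d) does not arise.
A world satisfying every obligation exists (e.g. c=true, d=false, h=false, k=false, m=true, n=false, r=true, t=true, u=false); no atom is both obligatory and forbidden, so the set is consistent.

Consistent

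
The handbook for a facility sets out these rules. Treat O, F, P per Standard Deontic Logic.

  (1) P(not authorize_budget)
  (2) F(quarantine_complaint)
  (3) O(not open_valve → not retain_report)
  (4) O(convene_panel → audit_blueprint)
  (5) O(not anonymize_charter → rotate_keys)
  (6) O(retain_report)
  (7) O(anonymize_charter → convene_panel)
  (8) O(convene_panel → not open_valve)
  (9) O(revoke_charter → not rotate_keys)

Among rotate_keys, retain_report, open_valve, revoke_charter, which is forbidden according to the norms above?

From premise 6 we have O(retain_report).
Premise 3 is O(not open_valve → not retain_report); contrapositively O(retain_report → open_valve). Since O(retain_report) holds, K gives O(open_valve).
The contrapositive of premise 8 (O(convene_panel → not open_valve)) is O(open_valve → not convene_panel), and O(open_valve) is already established, so O(not convene_panel).
Premise 7, O(anonymize_charter → convene_panel), contraposes to O(not convene_panel → not anonymize_charter); with O(not convene_panel) we get O(not anonymize_charter).
With premise 5, O(not anonymize_charter → rotate_keys), the K-axiom yields O(rotate_keys).
Premise 9, O(revoke_charter → not rotate_keys), contraposes to O(rotate_keys → not revoke_charter); with O(rotate_keys) we get O(not revoke_charter).
So O(not revoke_charter) holds, i.e. revoke_charter is forbidden. None of the other listed options is forbidden under the premises.

revoke_charter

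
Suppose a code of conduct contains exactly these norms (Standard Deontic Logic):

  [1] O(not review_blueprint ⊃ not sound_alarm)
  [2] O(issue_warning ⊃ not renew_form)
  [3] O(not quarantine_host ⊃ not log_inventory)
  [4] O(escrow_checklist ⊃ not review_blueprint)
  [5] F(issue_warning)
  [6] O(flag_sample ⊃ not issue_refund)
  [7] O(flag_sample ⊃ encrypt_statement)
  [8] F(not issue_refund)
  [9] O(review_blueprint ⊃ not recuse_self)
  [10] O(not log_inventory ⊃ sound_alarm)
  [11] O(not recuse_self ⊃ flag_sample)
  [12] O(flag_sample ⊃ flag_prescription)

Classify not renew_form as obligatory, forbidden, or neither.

Premise 2 is O(issue_warning ⊃ not renew_form), but O(issue_warning) is not derivable from the premises, so it does not yield O(not renew_form).
No premise or chain of K-axiom applications forces O(not renew_form), and none forces O(renew_form). So not renew_form is neither obligatory nor forbidden under these norms.

Neither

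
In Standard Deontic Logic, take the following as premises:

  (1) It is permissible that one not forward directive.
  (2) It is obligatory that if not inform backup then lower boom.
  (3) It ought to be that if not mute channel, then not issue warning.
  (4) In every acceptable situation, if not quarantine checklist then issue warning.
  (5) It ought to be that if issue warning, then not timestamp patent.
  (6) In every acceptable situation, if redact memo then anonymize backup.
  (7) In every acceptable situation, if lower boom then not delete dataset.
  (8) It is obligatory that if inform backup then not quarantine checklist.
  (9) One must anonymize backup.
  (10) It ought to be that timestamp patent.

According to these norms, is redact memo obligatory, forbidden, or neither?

Premise 6 is O(redact_memo → anonymize_backup); even if O(anonymize_backup) held, inferring O(redact_memo) would be affirming the consequent — invalid.
No premise or chain of K-axiom applications forces O(redact_memo), and none forces O(¬redact_memo). So redact_memo is neither obligatory nor forbidden under these norms.

Neither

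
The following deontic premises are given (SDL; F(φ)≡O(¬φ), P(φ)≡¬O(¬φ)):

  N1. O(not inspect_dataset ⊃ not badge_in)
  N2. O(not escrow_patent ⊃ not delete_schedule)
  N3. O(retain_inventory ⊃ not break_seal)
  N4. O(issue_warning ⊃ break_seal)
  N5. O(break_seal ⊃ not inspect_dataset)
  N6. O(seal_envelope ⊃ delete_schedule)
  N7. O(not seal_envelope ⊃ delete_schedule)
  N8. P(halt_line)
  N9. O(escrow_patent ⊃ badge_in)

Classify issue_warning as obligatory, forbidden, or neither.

By case analysis on seal_envelope: premise 6 gives O(seal_envelope ⊃ delete_schedule) and premise 7 gives O(not seal_envelope ⊃ delete_schedule), so O(delete_schedule) either way.
The contrapositive of premise 2 (O(not escrow_patent ⊃ not delete_schedule)) is O(delete_schedule ⊃ escrow_patent), and O(delete_schedule) is already established, so O(escrow_patent).
With premise 9, O(escrow_patent ⊃ badge_in), the K-axiom yields O(badge_in).
Premise 1, O(not inspect_dataset ⊃ not badge_in), contraposes to O(badge_in ⊃ inspect_dataset); with O(badge_in) we get O(inspect_dataset).
Premise 5, O(break_seal ⊃ not inspect_dataset), contraposes to O(inspect_dataset ⊃ not break_seal); with O(inspect_dataset) we get O(not break_seal).
Premise 4 is O(issue_warning ⊃ break_seal); contrapositively O(not break_seal ⊃ not issue_warning). Since O(not break_seal) holds, K gives O(not issue_warning).
Premises 3, 8 do not contribute to this derivation.
Thus O(not issue_warning), which is F(issue_warning): issue_warning is forbidden.

Forbidden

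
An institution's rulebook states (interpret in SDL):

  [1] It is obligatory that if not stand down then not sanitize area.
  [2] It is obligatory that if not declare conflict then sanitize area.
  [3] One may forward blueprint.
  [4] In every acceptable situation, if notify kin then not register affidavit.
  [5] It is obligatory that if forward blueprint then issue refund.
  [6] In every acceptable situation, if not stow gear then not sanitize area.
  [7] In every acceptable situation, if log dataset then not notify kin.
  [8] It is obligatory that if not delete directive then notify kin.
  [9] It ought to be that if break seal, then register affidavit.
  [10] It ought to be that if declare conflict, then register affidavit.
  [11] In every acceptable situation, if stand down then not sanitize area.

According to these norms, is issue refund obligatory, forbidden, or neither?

Premise 5 is O(forward_blueprint → issue_refund), but O(forward_blueprint) is not derivable from the premises (the permission P(forward_blueprint) asserts only ¬O(¬forward_blueprint), not O(forward_blueprint)), so it does not yield O(issue_refund).
No premise or chain of K-axiom applications forces O(issue_refund), and none forces O(¬issue_refund). So issue_refund is neither obligatory nor forbidden under these norms.

Neither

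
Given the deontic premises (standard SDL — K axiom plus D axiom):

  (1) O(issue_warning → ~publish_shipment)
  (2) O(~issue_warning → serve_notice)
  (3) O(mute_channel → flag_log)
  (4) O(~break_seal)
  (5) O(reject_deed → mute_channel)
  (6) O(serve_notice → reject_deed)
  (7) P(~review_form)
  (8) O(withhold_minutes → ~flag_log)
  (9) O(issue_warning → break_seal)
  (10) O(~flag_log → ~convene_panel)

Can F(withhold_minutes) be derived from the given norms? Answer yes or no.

Yes

Premise 4 gives O(~break_seal).
Premise 9, O(issue_warning → break_seal), contraposes to O(~break_seal → ~issue_warning); with O(~break_seal) we get O(~issue_warning).
Premise 2 is O(~issue_warning → serve_notice); since O(~issue_warning), deontic closure gives O(serve_notice).
Applying K to premise 6 (O(serve_notice → reject_deed)) and O(serve_notice) yields O(reject_deed).
With premise 5, O(reject_deed → mute_channel), the K-axiom yields O(mute_channel).
From O(mute_channel) and premise 3, O(mute_channel → flag_log), we obtain O(flag_log).
Premise 8, O(withhold_minutes → ~flag_log), contraposes to O(flag_log → ~withhold_minutes); with O(flag_log) we get O(~withhold_minutes).
Premises 1, 7, 10 do not contribute to this derivation.
So O(~withhold_minutes) holds, i.e. F(withhold_minutes). The claim follows.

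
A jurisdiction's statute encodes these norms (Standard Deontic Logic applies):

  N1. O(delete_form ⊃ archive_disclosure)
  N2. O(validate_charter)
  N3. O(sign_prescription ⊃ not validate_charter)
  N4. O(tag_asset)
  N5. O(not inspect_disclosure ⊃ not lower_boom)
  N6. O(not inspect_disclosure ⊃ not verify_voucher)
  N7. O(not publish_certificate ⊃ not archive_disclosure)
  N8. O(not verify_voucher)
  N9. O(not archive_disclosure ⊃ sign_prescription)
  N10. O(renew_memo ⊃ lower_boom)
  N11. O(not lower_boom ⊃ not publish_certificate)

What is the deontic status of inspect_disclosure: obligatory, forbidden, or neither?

Premise 2 states O(validate_charter) outright.
Premise 3, O(sign_prescription ⊃ not validate_charter), contraposes to O(validate_charter ⊃ not sign_prescription); with O(validate_charter) we get O(not sign_prescription).
Premise 9 is O(not archive_disclosure ⊃ sign_prescription); contrapositively O(not sign_prescription ⊃ archive_disclosure). Since O(not sign_prescription) holds, K gives O(archive_disclosure).
Premise 7, O(not publish_certificate ⊃ not archive_disclosure), contraposes to O(archive_disclosure ⊃ publish_certificate); with O(archive_disclosure) we get O(publish_certificate).
Premise 11, O(not lower_boom ⊃ not publish_certificate), contraposes to O(publish_certificate ⊃ lower_boom); with O(publish_certificate) we get O(lower_boom).
Premise 5 is O(not inspect_disclosure ⊃ not lower_boom); contrapositively O(lower_boom ⊃ inspect_disclosure). Since O(lower_boom) holds, K gives O(inspect_disclosure).
Premises 1, 4, 6, 8, 10 do not contribute to this derivation.
Hence inspect_disclosure is obligatory.

Obligatory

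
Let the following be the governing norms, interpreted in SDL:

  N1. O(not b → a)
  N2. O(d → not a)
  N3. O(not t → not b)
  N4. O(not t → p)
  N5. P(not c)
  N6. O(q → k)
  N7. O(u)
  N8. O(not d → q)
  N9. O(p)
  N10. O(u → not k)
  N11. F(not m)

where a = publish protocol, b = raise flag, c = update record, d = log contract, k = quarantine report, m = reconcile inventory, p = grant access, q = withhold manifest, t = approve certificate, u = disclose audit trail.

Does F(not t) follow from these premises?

From premise 7 we have O(u).
Applying K to premise 10 (O(u → not k)) and O(u) yields O(not k).
The contrapositive of premise 6 (O(q → k)) is O(not k → not q), and O(not k) is already established, so O(not q).
Premise 8, O(not d → q), contraposes to O(not q → d); with O(not q) we get O(d).
From O(d) and premise 2, O(d → not a), we obtain O(not a).
Premise 1 is O(not b → a); contrapositively O(not a → b). Since O(not a) holds, K gives O(b).
Premise 3 is O(not t → not b); contrapositively O(b → t). Since O(b) holds, K gives O(t).
Premises 4, 5, 9, 11 do not contribute to this derivation.
So O(t) holds, i.e. F(not t). The claim follows.

Yes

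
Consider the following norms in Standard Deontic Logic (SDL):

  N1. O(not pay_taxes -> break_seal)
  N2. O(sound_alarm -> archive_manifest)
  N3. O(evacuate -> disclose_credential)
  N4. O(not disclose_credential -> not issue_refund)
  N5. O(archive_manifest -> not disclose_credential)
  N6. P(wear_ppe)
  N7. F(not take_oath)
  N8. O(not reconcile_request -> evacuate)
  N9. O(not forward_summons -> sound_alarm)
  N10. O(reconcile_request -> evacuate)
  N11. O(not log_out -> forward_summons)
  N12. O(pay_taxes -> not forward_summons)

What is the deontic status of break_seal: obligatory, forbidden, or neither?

Premises 10 and 8 cover both cases: O(reconcile_request -> evacuate) and O(not reconcile_request -> evacuate). Since reconcile_request ∨ not reconcile_request is a tautology, O(evacuate) follows.
Applying K to premise 3 (O(evacuate -> disclose_credential)) and O(evacuate) yields O(disclose_credential).
Premise 5 is O(archive_manifest -> not disclose_credential); contrapositively O(disclose_credential -> not archive_manifest). Since O(disclose_credential) holds, K gives O(not archive_manifest).
The contrapositive of premise 2 (O(sound_alarm -> archive_manifest)) is O(not archive_manifest -> not sound_alarm), and O(not archive_manifest) is already established, so O(not sound_alarm).
Premise 9 is O(not forward_summons -> sound_alarm); contrapositively O(not sound_alarm -> forward_summons). Since O(not sound_alarm) holds, K gives O(forward_summons).
Premise 12, O(pay_taxes -> not forward_summons), contraposes to O(forward_summons -> not pay_taxes); with O(forward_summons) we get O(not pay_taxes).
From O(not pay_taxes) and premise 1, O(not pay_taxes -> break_seal), we obtain O(break_seal).
Premises 4, 6, 7, 11 do not contribute to this derivation.
Hence break_seal is obligatory.

Obligatory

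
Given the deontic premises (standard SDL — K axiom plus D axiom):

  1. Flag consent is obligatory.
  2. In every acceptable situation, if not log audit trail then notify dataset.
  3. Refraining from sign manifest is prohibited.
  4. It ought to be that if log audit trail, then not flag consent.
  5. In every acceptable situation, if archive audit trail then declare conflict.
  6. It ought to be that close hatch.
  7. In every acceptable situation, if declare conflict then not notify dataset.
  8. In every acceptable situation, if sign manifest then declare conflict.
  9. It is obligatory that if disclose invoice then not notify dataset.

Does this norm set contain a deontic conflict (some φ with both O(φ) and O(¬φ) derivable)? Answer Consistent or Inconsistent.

Premise 3, F(¬sign_manifest), is equivalent to O(sign_manifest).
Applying K to premise 8 (O(sign_manifest → declare_conflict)) and O(sign_manifest) yields O(declare_conflict).
From O(declare_conflict) and premise 7, O(declare_conflict → ¬notify_dataset), we obtain O(¬notify_dataset).
The contrapositive of premise 2 (O(¬log_audit_trail → notify_dataset)) is O(¬notify_dataset → log_audit_trail), and O(¬notify_dataset) is already established, so O(log_audit_trail).
With premise 4, O(log_audit_trail → ¬flag_consent), the K-axiom yields O(¬flag_consent).
But premise 1 directly asserts O(flag_consent).
We now have both O(¬flag_consent) and O(flag_consent) — flag_consent is simultaneously obligatory and forbidden, violating the D-axiom.

Inconsistent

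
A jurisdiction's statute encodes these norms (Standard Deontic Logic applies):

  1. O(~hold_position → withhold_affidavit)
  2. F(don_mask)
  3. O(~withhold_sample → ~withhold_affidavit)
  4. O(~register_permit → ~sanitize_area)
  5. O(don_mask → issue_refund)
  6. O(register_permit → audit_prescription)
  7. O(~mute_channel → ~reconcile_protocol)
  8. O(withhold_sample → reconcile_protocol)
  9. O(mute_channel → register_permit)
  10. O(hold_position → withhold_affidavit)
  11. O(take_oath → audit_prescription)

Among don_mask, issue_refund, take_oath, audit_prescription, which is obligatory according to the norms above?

audit_prescription

By case analysis on hold_position: premise 10 gives O(hold_position → withhold_affidavit) and premise 1 gives O(~hold_position → withhold_affidavit), so O(withhold_affidavit) either way.
The contrapositive of premise 3 (O(~withhold_sample → ~withhold_affidavit)) is O(withhold_affidavit → withhold_sample), and O(withhold_affidavit) is already established, so O(withhold_sample).
Premise 8 is O(withhold_sample → reconcile_protocol); since O(withhold_sample), deontic closure gives O(reconcile_protocol).
Premise 7, O(~mute_channel → ~reconcile_protocol), contraposes to O(reconcile_protocol → mute_channel); with O(reconcile_protocol) we get O(mute_channel).
With premise 9, O(mute_channel → register_permit), the K-axiom yields O(register_permit).
From O(register_permit) and premise 6, O(register_permit → audit_prescription), we obtain O(audit_prescription).
So O(audit_prescription) holds — audit_prescription is obligatory. None of the other listed options is made obligatory by any chain of premises.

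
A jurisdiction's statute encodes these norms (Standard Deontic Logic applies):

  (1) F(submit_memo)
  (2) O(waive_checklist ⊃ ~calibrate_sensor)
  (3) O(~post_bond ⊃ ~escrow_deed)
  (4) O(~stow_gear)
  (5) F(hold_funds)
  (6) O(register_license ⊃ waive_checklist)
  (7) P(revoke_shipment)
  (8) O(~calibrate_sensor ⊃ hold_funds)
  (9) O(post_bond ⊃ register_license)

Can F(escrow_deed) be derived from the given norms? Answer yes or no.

F(hold_funds) at premise 5 means O(~hold_funds).
The contrapositive of premise 8 (O(~calibrate_sensor ⊃ hold_funds)) is O(~hold_funds ⊃ calibrate_sensor), and O(~hold_funds) is already established, so O(calibrate_sensor).
Premise 2 is O(waive_checklist ⊃ ~calibrate_sensor); contrapositively O(calibrate_sensor ⊃ ~waive_checklist). Since O(calibrate_sensor) holds, K gives O(~waive_checklist).
Premise 6 is O(register_license ⊃ waive_checklist); contrapositively O(~waive_checklist ⊃ ~register_license). Since O(~waive_checklist) holds, K gives O(~register_license).
The contrapositive of premise 9 (O(post_bond ⊃ register_license)) is O(~register_license ⊃ ~post_bond), and O(~register_license) is already established, so O(~post_bond).
With premise 3, O(~post_bond ⊃ ~escrow_deed), the K-axiom yields O(~escrow_deed).
Premises 1, 4, 7 do not contribute to this derivation.
So O(~escrow_deed) holds, i.e. F(escrow_deed). The claim follows.

Yes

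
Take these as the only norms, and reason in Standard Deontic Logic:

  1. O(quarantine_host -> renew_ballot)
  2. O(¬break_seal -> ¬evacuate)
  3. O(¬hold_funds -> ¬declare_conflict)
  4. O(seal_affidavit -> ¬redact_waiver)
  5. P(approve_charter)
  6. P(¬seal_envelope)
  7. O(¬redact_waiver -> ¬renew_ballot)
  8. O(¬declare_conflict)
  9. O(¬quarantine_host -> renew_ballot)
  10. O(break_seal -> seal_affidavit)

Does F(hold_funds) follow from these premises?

No

Premise 3 is O(¬hold_funds -> ¬declare_conflict); even if O(¬declare_conflict) held, inferring O(¬hold_funds) would be affirming the consequent — invalid.
No other premise forces O(¬hold_funds). An ideal world satisfying every premise can still have hold_funds true, so F(hold_funds) is not derivable.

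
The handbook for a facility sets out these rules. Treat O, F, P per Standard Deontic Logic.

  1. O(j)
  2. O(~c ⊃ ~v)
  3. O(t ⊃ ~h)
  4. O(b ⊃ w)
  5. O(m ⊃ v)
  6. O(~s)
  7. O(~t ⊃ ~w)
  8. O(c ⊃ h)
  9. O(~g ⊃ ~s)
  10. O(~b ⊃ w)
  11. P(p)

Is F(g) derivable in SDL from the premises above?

No

Premise 9 is O(~g ⊃ ~s); even if O(~s) held, inferring O(~g) would be affirming the consequent — invalid.
No other premise forces O(~g). An ideal world satisfying every premise can still have g true, so F(g) is not derivable.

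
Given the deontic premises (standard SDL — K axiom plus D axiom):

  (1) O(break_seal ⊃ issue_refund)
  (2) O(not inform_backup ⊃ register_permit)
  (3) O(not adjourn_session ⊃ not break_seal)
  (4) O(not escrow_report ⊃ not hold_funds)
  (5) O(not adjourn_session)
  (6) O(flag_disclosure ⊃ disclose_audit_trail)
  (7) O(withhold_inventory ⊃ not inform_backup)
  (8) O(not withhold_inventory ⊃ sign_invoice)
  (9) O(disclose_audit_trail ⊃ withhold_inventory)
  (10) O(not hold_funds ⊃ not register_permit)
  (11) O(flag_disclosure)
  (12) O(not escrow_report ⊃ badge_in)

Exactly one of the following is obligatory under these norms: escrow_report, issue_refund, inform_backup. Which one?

escrow_report

Premise 11 states O(flag_disclosure) outright.
From O(flag_disclosure) and premise 6, O(flag_disclosure ⊃ disclose_audit_trail), we obtain O(disclose_audit_trail).
Applying K to premise 9 (O(disclose_audit_trail ⊃ withhold_inventory)) and O(disclose_audit_trail) yields O(withhold_inventory).
Applying K to premise 7 (O(withhold_inventory ⊃ not inform_backup)) and O(withhold_inventory) yields O(not inform_backup).
From O(not inform_backup) and premise 2, O(not inform_backup ⊃ register_permit), we obtain O(register_permit).
Premise 10, O(not hold_funds ⊃ not register_permit), contraposes to O(register_permit ⊃ hold_funds); with O(register_permit) we get O(hold_funds).
Premise 4 is O(not escrow_report ⊃ not hold_funds); contrapositively O(hold_funds ⊃ escrow_report). Since O(hold_funds) holds, K gives O(escrow_report).
So O(escrow_report) holds — escrow_report is obligatory. None of the other listed options is made obligatory by any chain of premises.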